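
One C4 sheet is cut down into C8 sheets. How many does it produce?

16

Each ISO step halves the sheet: 1 × C4 → 2 × C5 → 4 × C6 → 8 × C7 → …
From C4 to C8 is 4 halving steps: 2^4 = 16.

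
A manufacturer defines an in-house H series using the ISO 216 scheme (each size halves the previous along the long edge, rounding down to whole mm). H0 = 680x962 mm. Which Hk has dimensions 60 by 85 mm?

H7

H0: 680 × 962 mm
H1: 481 × 680 mm
H2: 340 × 481 mm
H3: 240 × 340 mm
H4: 170 × 240 mm
H5: 120 × 170 mm
H6: 85 × 120 mm
H7: 60 × 85 mm
H8: 42 × 60 mm
→ matches H7.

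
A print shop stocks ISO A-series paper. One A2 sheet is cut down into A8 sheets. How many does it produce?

A2 = 420 × 594 mm; A8 = 52 × 74 mm.
Each halving step doubles the count; 6 steps from A2 to A8.
2^6 = 64.

64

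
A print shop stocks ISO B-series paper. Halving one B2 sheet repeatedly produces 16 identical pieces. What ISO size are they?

16 = 2^4, so 4 halving steps.
B2 → B3 → … → B6 after 4 steps.

B6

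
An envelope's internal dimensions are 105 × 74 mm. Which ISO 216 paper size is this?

Aspect ratio 105/74 ≈ 1.419 — close to the ISO √2 ≈ 1.414.
In the A-series (A0 area = 1 m²): A7 = 74 × 105 mm.

A7 (74 × 105 mm)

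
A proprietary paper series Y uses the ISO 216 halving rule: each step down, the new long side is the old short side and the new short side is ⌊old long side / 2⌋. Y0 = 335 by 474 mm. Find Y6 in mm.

41 × 59 mm

Y1 = 237 × 335 mm (from Y0 by 1 halving).
Y2: ⌊335/2⌋ × 237 = 167 × 237 mm
Y3: ⌊237/2⌋ × 167 = 118 × 167 mm
Y4: ⌊167/2⌋ × 118 = 83 × 118 mm
Y5: ⌊118/2⌋ × 83 = 59 × 83 mm
Y6: ⌊83/2⌋ × 59 = 41 × 59 mm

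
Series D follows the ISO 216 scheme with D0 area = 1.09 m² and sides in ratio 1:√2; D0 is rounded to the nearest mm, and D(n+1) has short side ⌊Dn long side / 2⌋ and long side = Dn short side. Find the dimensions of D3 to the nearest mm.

310 × 439 mm

Let D0's short side be w mm. w · w√2 = 1.09 m² = 1,090,000 mm², so w ≈ 877.9 mm and w√2 ≈ 1241.6 mm → D0 = 878 × 1242 mm.
D1: ⌊1242/2⌋ × 878 = 621 × 878 mm
D2: ⌊878/2⌋ × 621 = 439 × 621 mm
D3: ⌊621/2⌋ × 439 = 310 × 439 mm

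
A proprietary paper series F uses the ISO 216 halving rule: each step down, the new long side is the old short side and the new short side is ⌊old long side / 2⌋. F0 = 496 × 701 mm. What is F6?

62 × 87 mm

F1 = 350 × 496 mm (from F0 by 1 halving).
F2: ⌊496/2⌋ × 350 = 248 × 350 mm
F3: ⌊350/2⌋ × 248 = 175 × 248 mm
F4: ⌊248/2⌋ × 175 = 124 × 175 mm
F5: ⌊175/2⌋ × 124 = 87 × 124 mm
F6: ⌊124/2⌋ × 87 = 62 × 87 mm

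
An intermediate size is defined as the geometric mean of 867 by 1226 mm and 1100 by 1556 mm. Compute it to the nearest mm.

Short side: √(867 · 1100) = √953700 ≈ 976.6 → 977 mm
Long side: √(1226 · 1556) = √1907656 ≈ 1381.2 → 1381 mm

977 × 1381 mm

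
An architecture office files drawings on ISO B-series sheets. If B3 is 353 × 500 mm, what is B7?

B4: ⌊500/2⌋ × 353 = 250 × 353 mm
B5: ⌊353/2⌋ × 250 = 176 × 250 mm
B6: ⌊250/2⌋ × 176 = 125 × 176 mm
B7: ⌊176/2⌋ × 125 = 88 × 125 mm

88 × 125 mm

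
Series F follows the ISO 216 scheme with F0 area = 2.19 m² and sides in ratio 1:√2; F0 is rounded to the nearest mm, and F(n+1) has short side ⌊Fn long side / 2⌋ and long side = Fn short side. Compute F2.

622 × 880 mm

Let F0's short side be w mm. w · w√2 = 2.19 m² = 2,190,000 mm², so w ≈ 1244.4 mm and w√2 ≈ 1759.9 mm → F0 = 1244 × 1760 mm.
F1: ⌊1760/2⌋ × 1244 = 880 × 1244 mm
F2: ⌊1244/2⌋ × 880 = 622 × 880 mm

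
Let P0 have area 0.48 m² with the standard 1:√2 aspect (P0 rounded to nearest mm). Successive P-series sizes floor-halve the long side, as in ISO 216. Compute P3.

206 × 291 mm

Let P0's short side be w mm. w · w√2 = 0.48 m² = 480,000 mm², so w ≈ 582.6 mm and w√2 ≈ 823.9 mm → P0 = 583 × 824 mm.
P1: ⌊824/2⌋ × 583 = 412 × 583 mm
P2: ⌊583/2⌋ × 412 = 291 × 412 mm
P3: ⌊412/2⌋ × 291 = 206 × 291 mm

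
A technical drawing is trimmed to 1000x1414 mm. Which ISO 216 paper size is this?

Aspect ratio 1414/1000 ≈ 1.414 — close to the ISO √2 ≈ 1.414.
In the B-series (B0 = 1000 × 1414 mm): B0 = 1000 × 1414 mm.

B0 (1000 × 1414 mm)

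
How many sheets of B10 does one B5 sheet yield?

32

B5 = 176 × 250 mm; B10 = 31 × 44 mm.
Each halving step doubles the count; 5 steps from B5 to B10.
2^5 = 32.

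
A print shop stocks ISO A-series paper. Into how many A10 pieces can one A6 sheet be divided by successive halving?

A6 = 105 × 148 mm; A10 = 26 × 37 mm.
Each halving step doubles the count; 4 steps from A6 to A10.
2^4 = 16.

16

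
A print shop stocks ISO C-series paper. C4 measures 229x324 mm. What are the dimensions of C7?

81 × 114 mm

C5: ⌊324/2⌋ × 229 = 162 × 229 mm
C6: ⌊229/2⌋ × 162 = 114 × 162 mm
C7: ⌊162/2⌋ × 114 = 81 × 114 mm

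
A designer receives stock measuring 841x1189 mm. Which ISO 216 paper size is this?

Aspect ratio 1189/841 ≈ 1.414 — close to the ISO √2 ≈ 1.414.
In the A-series (A0 area = 1 m²): A0 = 841 × 1189 mm.

A0 (841 × 1189 mm)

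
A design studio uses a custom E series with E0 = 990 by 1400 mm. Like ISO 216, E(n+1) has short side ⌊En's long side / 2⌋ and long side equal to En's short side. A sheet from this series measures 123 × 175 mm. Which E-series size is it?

E6

E0: 990 × 1400 mm
E1: 700 × 990 mm
E2: 495 × 700 mm
E3: 350 × 495 mm
E4: 247 × 350 mm
E5: 175 × 247 mm
E6: 123 × 175 mm
E7: 87 × 123 mm
→ matches E6.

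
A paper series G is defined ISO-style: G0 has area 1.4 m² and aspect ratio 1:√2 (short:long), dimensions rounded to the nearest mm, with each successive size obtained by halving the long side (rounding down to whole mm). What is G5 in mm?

175 × 248 mm

Let G0's short side be w mm. w · w√2 = 1.4 m² = 1,400,000 mm², so w ≈ 995.0 mm and w√2 ≈ 1407.1 mm → G0 = 995 × 1407 mm.
G1: ⌊1407/2⌋ × 995 = 703 × 995 mm
G2: ⌊995/2⌋ × 703 = 497 × 703 mm
G3: ⌊703/2⌋ × 497 = 351 × 497 mm
G4: ⌊497/2⌋ × 351 = 248 × 351 mm
G5: ⌊351/2⌋ × 248 = 175 × 248 mm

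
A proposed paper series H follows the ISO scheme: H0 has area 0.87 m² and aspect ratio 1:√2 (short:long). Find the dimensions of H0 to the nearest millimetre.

Let the short side be w mm. Then w · w√2 = 0.87 m² = 870,000 mm².
w² = 870,000/√2, so w ≈ 784.3 mm; long side = w√2 ≈ 1109.2 mm.

784 × 1109 mm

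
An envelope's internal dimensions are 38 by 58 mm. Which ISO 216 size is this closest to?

Aspect ratio 58/38 ≈ 1.526 (ISO target is √2 ≈ 1.414).
In the C-series (envelope sizes, between A and B): C9 = 40 × 57 mm.
Off by 3 mm total — nearest standard size.

C9 (40 × 57 mm)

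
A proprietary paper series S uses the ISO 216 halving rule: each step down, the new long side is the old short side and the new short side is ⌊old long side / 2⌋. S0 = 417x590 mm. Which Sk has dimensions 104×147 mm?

S0: 417 × 590 mm
S1: 295 × 417 mm
S2: 208 × 295 mm
S3: 147 × 208 mm
S4: 104 × 147 mm
S5: 73 × 104 mm
→ matches S4.

S4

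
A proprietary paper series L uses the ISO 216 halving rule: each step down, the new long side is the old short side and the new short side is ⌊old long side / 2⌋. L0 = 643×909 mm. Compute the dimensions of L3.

L1: ⌊909/2⌋ × 643 = 454 × 643 mm
L2: ⌊643/2⌋ × 454 = 321 × 454 mm
L3: ⌊454/2⌋ × 321 = 227 × 321 mm

227 × 321 mm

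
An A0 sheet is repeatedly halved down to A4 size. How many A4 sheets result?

Each ISO step halves the sheet: 1 × A0 → 2 × A1 → 4 × A2 → 8 × A3 → …
From A0 to A4 is 4 halving steps: 2^4 = 16.

16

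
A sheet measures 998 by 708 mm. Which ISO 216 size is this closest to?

Aspect ratio 998/708 ≈ 1.410 — close to the ISO √2 ≈ 1.414.
In the B-series (B0 = 1000 × 1414 mm): B1 = 707 × 1000 mm.
Off by 3 mm total — nearest standard size.

B1 (707 × 1000 mm)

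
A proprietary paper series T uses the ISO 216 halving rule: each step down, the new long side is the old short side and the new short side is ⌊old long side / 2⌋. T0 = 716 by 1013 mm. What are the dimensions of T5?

T1 = 506 × 716 mm (from T0 by 1 halving).
T2: ⌊716/2⌋ × 506 = 358 × 506 mm
T3: ⌊506/2⌋ × 358 = 253 × 358 mm
T4: ⌊358/2⌋ × 253 = 179 × 253 mm
T5: ⌊253/2⌋ × 179 = 126 × 179 mm

126 × 179 mm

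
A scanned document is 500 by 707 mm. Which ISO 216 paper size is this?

Aspect ratio 707/500 ≈ 1.414 — close to the ISO √2 ≈ 1.414.
In the B-series (B0 = 1000 × 1414 mm): B2 = 500 × 707 mm.

B2 (500 × 707 mm)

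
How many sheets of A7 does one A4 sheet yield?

8

Each ISO step halves the sheet: 1 × A4 → 2 × A5 → 4 × A6 → 8 × A7
From A4 to A7 is 3 halving steps: 2^3 = 8.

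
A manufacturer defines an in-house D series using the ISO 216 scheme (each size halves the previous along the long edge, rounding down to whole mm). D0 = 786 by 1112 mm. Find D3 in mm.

278 × 393 mm

D1 = 556 × 786 mm (from D0 by 1 halving).
D2: ⌊786/2⌋ × 556 = 393 × 556 mm
D3: ⌊556/2⌋ × 393 = 278 × 393 mm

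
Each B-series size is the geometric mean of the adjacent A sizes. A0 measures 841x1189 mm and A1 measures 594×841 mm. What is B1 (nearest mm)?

707 × 1000 mm

Short side: √(841 · 594) = √499554 ≈ 706.8 → 707 mm
Long side: √(1189 · 841) = √999949 ≈ 1000.0 → 1000 mm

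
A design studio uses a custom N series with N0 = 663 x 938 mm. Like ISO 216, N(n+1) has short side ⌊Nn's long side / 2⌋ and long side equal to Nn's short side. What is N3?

234 × 331 mm

N1: ⌊938/2⌋ × 663 = 469 × 663 mm
N2: ⌊663/2⌋ × 469 = 331 × 469 mm
N3: ⌊469/2⌋ × 331 = 234 × 331 mm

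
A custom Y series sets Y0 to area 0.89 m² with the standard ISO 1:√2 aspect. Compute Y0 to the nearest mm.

793 × 1122 mm

Let the short side be w mm. Then w · w√2 = 0.89 m² = 890,000 mm².
w² = 890,000/√2, so w ≈ 793.3 mm; long side = w√2 ≈ 1121.9 mm.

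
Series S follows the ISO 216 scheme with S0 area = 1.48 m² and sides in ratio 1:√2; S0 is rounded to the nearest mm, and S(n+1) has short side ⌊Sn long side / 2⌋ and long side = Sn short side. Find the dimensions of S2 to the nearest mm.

Let S0's short side be w mm. w · w√2 = 1.48 m² = 1,480,000 mm², so w ≈ 1023.0 mm and w√2 ≈ 1446.7 mm → S0 = 1023 × 1447 mm.
S1: ⌊1447/2⌋ × 1023 = 723 × 1023 mm
S2: ⌊1023/2⌋ × 723 = 511 × 723 mm

511 × 723 mm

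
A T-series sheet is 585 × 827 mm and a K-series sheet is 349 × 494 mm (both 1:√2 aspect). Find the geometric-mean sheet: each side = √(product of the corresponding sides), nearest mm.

Short side: √(585 · 349) = √204165 ≈ 451.8 → 452 mm
Long side: √(827 · 494) = √408538 ≈ 639.2 → 639 mm

452 × 639 mm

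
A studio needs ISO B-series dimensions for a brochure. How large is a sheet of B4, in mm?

B0 = 1000 × 1414 mm (B0 has a 1000 mm short side, aspect 1:√2).
B1: ⌊1414/2⌋ × 1000 = 707 × 1000 mm
B2: ⌊1000/2⌋ × 707 = 500 × 707 mm
B3: ⌊707/2⌋ × 500 = 353 × 500 mm
B4: ⌊500/2⌋ × 353 = 250 × 353 mm

250 × 353 mm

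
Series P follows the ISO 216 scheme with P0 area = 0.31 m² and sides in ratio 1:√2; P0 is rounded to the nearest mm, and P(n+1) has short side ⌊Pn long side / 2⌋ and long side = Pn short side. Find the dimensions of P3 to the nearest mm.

Let P0's short side be w mm. w · w√2 = 0.31 m² = 310,000 mm², so w ≈ 468.2 mm and w√2 ≈ 662.1 mm → P0 = 468 × 662 mm.
P1: ⌊662/2⌋ × 468 = 331 × 468 mm
P2: ⌊468/2⌋ × 331 = 234 × 331 mm
P3: ⌊331/2⌋ × 234 = 165 × 234 mm

165 × 234 mm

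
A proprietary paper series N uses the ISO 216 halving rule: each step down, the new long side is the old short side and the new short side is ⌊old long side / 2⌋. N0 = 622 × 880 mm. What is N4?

155 × 220 mm

N1: ⌊880/2⌋ × 622 = 440 × 622 mm
N2: ⌊622/2⌋ × 440 = 311 × 440 mm
N3: ⌊440/2⌋ × 311 = 220 × 311 mm
N4: ⌊311/2⌋ × 220 = 155 × 220 mm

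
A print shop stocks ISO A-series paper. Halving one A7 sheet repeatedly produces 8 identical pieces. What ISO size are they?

8 = 2^3, so 3 halving steps.
A7 → A8 → … → A10 after 3 steps.

A10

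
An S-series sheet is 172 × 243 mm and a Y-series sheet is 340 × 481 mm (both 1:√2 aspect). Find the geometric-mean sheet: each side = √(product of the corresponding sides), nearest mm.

242 × 342 mm

Short side: √(172 · 340) = √58480 ≈ 241.8 → 242 mm
Long side: √(243 · 481) = √116883 ≈ 341.9 → 342 mm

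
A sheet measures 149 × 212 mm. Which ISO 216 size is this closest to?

Aspect ratio 212/149 ≈ 1.423 — close to the ISO √2 ≈ 1.414.
In the A-series (A0 area = 1 m²): A5 = 148 × 210 mm.
Off by 3 mm total — nearest standard size.

A5 (148 × 210 mm)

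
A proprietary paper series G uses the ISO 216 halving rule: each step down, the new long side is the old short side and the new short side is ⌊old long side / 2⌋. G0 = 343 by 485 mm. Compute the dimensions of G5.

G1 = 242 × 343 mm (from G0 by 1 halving).
G2: ⌊343/2⌋ × 242 = 171 × 242 mm
G3: ⌊242/2⌋ × 171 = 121 × 171 mm
G4: ⌊171/2⌋ × 121 = 85 × 121 mm
G5: ⌊121/2⌋ × 85 = 60 × 85 mm

60 × 85 mm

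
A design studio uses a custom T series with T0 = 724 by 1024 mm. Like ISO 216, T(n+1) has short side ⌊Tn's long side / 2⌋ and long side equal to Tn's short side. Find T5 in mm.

T1: ⌊1024/2⌋ × 724 = 512 × 724 mm
T2: ⌊724/2⌋ × 512 = 362 × 512 mm
T3: ⌊512/2⌋ × 362 = 256 × 362 mm
T4: ⌊362/2⌋ × 256 = 181 × 256 mm
T5: ⌊256/2⌋ × 181 = 128 × 181 mm

128 × 181 mm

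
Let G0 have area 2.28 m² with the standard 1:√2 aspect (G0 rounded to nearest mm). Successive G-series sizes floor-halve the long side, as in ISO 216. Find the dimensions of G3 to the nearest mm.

449 × 635 mm

Let G0's short side be w mm. w · w√2 = 2.28 m² = 2,280,000 mm², so w ≈ 1269.7 mm and w√2 ≈ 1795.7 mm → G0 = 1270 × 1796 mm.
G1: ⌊1796/2⌋ × 1270 = 898 × 1270 mm
G2: ⌊1270/2⌋ × 898 = 635 × 898 mm
G3: ⌊898/2⌋ × 635 = 449 × 635 mm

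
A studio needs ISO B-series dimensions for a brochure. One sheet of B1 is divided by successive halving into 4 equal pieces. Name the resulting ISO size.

B3

4 = 2^2, so 2 halving steps.
B1 → B2 → … → B3 after 2 steps.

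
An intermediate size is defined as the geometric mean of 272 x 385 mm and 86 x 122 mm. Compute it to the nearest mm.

Short side: √(272 · 86) = √23392 ≈ 152.9 → 153 mm
Long side: √(385 · 122) = √46970 ≈ 216.7 → 217 mm

153 × 217 mm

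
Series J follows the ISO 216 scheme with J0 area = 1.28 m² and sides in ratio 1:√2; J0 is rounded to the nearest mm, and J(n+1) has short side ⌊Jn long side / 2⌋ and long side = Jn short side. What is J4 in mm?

237 × 336 mm

Let J0's short side be w mm. w · w√2 = 1.28 m² = 1,280,000 mm², so w ≈ 951.4 mm and w√2 ≈ 1345.4 mm → J0 = 951 × 1345 mm.
J1: ⌊1345/2⌋ × 951 = 672 × 951 mm
J2: ⌊951/2⌋ × 672 = 475 × 672 mm
J3: ⌊672/2⌋ × 475 = 336 × 475 mm
J4: ⌊475/2⌋ × 336 = 237 × 336 mm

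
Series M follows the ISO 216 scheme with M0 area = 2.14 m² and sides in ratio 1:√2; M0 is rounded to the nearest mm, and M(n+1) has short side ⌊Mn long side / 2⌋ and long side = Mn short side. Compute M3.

435 × 615 mm

Let M0's short side be w mm. w · w√2 = 2.14 m² = 2,140,000 mm², so w ≈ 1230.1 mm and w√2 ≈ 1739.7 mm → M0 = 1230 × 1740 mm.
M1: ⌊1740/2⌋ × 1230 = 870 × 1230 mm
M2: ⌊1230/2⌋ × 870 = 615 × 870 mm
M3: ⌊870/2⌋ × 615 = 435 × 615 mm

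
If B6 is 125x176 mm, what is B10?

31 × 44 mm

B7: ⌊176/2⌋ × 125 = 88 × 125 mm
B8: ⌊125/2⌋ × 88 = 62 × 88 mm
B9: ⌊88/2⌋ × 62 = 44 × 62 mm
B10: ⌊62/2⌋ × 44 = 31 × 44 mm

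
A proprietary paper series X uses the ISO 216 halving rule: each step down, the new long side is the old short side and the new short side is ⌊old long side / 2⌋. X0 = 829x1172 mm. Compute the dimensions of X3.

293 × 414 mm

X1: ⌊1172/2⌋ × 829 = 586 × 829 mm
X2: ⌊829/2⌋ × 586 = 414 × 586 mm
X3: ⌊586/2⌋ × 414 = 293 × 414 mm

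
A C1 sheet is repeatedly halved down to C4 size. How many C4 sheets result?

Each ISO step halves the sheet: 1 × C1 → 2 × C2 → 4 × C3 → 8 × C4
From C1 to C4 is 3 halving steps: 2^3 = 8.

8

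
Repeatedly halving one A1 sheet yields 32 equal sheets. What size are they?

32 = 2^5, so 5 halving steps.
A1 → A2 → … → A6 after 5 steps.

A6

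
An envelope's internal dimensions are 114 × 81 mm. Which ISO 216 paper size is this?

Aspect ratio 114/81 ≈ 1.407 — close to the ISO √2 ≈ 1.414.
In the C-series (envelope sizes, between A and B): C7 = 81 × 114 mm.

C7 (81 × 114 mm)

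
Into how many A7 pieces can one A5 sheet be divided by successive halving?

4

A5 = 148 × 210 mm; A7 = 74 × 105 mm.
Each halving step doubles the count; 2 steps from A5 to A7.
2^2 = 4.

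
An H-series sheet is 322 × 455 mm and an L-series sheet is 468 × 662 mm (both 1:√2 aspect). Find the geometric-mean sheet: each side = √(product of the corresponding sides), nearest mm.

Short side: √(322 · 468) = √150696 ≈ 388.2 → 388 mm
Long side: √(455 · 662) = √301210 ≈ 548.8 → 549 mm

388 × 549 mm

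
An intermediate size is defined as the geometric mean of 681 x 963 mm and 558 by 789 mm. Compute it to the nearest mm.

616 × 872 mm

Short side: √(681 · 558) = √379998 ≈ 616.4 → 616 mm
Long side: √(963 · 789) = √759807 ≈ 871.7 → 872 mm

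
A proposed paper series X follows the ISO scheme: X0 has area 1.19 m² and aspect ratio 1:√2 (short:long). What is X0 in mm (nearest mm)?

917 × 1297 mm

Let the short side be w mm. Then w · w√2 = 1.19 m² = 1,190,000 mm².
w² = 1,190,000/√2, so w ≈ 917.3 mm; long side = w√2 ≈ 1297.3 mm.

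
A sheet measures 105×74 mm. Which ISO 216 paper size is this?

Aspect ratio 105/74 ≈ 1.419 — close to the ISO √2 ≈ 1.414.
In the A-series (A0 area = 1 m²): A7 = 74 × 105 mm.

A7 (74 × 105 mm)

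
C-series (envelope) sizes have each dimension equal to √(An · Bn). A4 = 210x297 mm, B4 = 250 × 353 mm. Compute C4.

229 × 324 mm

Short side: √(210 · 250) = √52500 ≈ 229.1 → 229 mm
Long side: √(297 · 353) = √104841 ≈ 323.8 → 324 mm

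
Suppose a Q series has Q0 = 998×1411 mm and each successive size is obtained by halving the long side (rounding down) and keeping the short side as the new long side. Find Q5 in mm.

176 × 249 mm

Q1: ⌊1411/2⌋ × 998 = 705 × 998 mm
Q2: ⌊998/2⌋ × 705 = 499 × 705 mm
Q3: ⌊705/2⌋ × 499 = 352 × 499 mm
Q4: ⌊499/2⌋ × 352 = 249 × 352 mm
Q5: ⌊352/2⌋ × 249 = 176 × 249 mm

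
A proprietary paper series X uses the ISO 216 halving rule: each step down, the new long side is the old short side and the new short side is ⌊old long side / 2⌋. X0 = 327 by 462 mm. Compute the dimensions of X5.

57 × 81 mm

X1: ⌊462/2⌋ × 327 = 231 × 327 mm
X2: ⌊327/2⌋ × 231 = 163 × 231 mm
X3: ⌊231/2⌋ × 163 = 115 × 163 mm
X4: ⌊163/2⌋ × 115 = 81 × 115 mm
X5: ⌊115/2⌋ × 81 = 57 × 81 mm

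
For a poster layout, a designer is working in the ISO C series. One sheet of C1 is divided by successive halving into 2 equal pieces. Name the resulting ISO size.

C2

2 = 2^1, so 1 halving step.
C1 → C2 → … → C2 after 1 step.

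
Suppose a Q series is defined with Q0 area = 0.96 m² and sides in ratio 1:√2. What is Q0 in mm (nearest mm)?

Let the short side be w mm. Then w · w√2 = 0.96 m² = 960,000 mm².
w² = 960,000/√2, so w ≈ 823.9 mm; long side = w√2 ≈ 1165.2 mm.

824 × 1165 mm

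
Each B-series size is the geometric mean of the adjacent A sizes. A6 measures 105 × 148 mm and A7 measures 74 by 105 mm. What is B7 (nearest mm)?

Short side: √(105 · 74) = √7770 ≈ 88.1 → 88 mm
Long side: √(148 · 105) = √15540 ≈ 124.7 → 125 mm

88 × 125 mm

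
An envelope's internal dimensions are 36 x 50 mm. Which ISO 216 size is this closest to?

Aspect ratio 50/36 ≈ 1.389 (ISO target is √2 ≈ 1.414).
In the A-series (A0 area = 1 m²): A9 = 37 × 52 mm.
Off by 3 mm total — nearest standard size.

A9 (37 × 52 mm)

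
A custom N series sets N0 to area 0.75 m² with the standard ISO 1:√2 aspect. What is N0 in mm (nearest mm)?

728 × 1030 mm

Let the short side be w mm. Then w · w√2 = 0.75 m² = 750,000 mm².
w² = 750,000/√2, so w ≈ 728.2 mm; long side = w√2 ≈ 1029.9 mm.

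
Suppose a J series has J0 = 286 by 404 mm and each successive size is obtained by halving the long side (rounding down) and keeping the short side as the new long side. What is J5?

J1: ⌊404/2⌋ × 286 = 202 × 286 mm
J2: ⌊286/2⌋ × 202 = 143 × 202 mm
J3: ⌊202/2⌋ × 143 = 101 × 143 mm
J4: ⌊143/2⌋ × 101 = 71 × 101 mm
J5: ⌊101/2⌋ × 71 = 50 × 71 mm

50 × 71 mm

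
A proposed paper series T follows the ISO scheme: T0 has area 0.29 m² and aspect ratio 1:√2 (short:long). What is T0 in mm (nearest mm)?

453 × 640 mm

Let the short side be w mm. Then w · w√2 = 0.29 m² = 290,000 mm².
w² = 290,000/√2, so w ≈ 452.8 mm; long side = w√2 ≈ 640.4 mm.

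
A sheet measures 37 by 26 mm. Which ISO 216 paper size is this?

Aspect ratio 37/26 ≈ 1.423 — close to the ISO √2 ≈ 1.414.
In the A-series (A0 area = 1 m²): A10 = 26 × 37 mm.

A10 (26 × 37 mm)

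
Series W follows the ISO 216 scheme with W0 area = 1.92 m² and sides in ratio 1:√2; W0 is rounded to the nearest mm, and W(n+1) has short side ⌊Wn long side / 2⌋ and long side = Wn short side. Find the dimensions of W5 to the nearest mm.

206 × 291 mm

Let W0's short side be w mm. w · w√2 = 1.92 m² = 1,920,000 mm², so w ≈ 1165.2 mm and w√2 ≈ 1647.8 mm → W0 = 1165 × 1648 mm.
W1: ⌊1648/2⌋ × 1165 = 824 × 1165 mm
W2: ⌊1165/2⌋ × 824 = 582 × 824 mm
W3: ⌊824/2⌋ × 582 = 412 × 582 mm
W4: ⌊582/2⌋ × 412 = 291 × 412 mm
W5: ⌊412/2⌋ × 291 = 206 × 291 mm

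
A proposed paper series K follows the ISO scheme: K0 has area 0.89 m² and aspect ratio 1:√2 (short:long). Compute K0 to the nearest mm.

793 × 1122 mm

Let the short side be w mm. Then w · w√2 = 0.89 m² = 890,000 mm².
w² = 890,000/√2, so w ≈ 793.3 mm; long side = w√2 ≈ 1121.9 mm.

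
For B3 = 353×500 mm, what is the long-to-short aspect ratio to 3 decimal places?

500 / 353 = 1.416
ISO 216 targets √2 ≈ 1.414; the +0.002 deviation is from mm rounding.

1.416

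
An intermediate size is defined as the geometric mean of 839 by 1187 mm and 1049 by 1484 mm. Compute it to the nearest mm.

938 × 1327 mm

Short side: √(839 · 1049) = √880111 ≈ 938.1 → 938 mm
Long side: √(1187 · 1484) = √1761508 ≈ 1327.2 → 1327 mm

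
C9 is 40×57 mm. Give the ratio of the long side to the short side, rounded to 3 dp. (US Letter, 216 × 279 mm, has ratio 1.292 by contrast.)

57 / 40 = 1.425
ISO 216 targets √2 ≈ 1.414; the +0.011 deviation is from mm rounding.

1.425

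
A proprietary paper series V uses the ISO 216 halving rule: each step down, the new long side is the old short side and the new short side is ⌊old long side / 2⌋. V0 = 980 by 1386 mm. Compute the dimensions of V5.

173 × 245 mm

V1: ⌊1386/2⌋ × 980 = 693 × 980 mm
V2: ⌊980/2⌋ × 693 = 490 × 693 mm
V3: ⌊693/2⌋ × 490 = 346 × 490 mm
V4: ⌊490/2⌋ × 346 = 245 × 346 mm
V5: ⌊346/2⌋ × 245 = 173 × 245 mm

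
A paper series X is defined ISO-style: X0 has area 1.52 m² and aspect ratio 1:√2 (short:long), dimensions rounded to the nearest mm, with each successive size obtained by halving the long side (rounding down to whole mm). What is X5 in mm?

183 × 259 mm

Let X0's short side be w mm. w · w√2 = 1.52 m² = 1,520,000 mm², so w ≈ 1036.7 mm and w√2 ≈ 1466.2 mm → X0 = 1037 × 1466 mm.
X1: ⌊1466/2⌋ × 1037 = 733 × 1037 mm
X2: ⌊1037/2⌋ × 733 = 518 × 733 mm
X3: ⌊733/2⌋ × 518 = 366 × 518 mm
X4: ⌊518/2⌋ × 366 = 259 × 366 mm
X5: ⌊366/2⌋ × 259 = 183 × 259 mm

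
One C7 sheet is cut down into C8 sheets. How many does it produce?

Each ISO step halves the sheet: 1 × C7 → 2 × C8
From C7 to C8 is 1 halving step: 2^1 = 2.

2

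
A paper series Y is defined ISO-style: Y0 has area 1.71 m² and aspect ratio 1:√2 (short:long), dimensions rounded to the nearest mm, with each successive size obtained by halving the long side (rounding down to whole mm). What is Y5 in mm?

194 × 275 mm

Let Y0's short side be w mm. w · w√2 = 1.71 m² = 1,710,000 mm², so w ≈ 1099.6 mm and w√2 ≈ 1555.1 mm → Y0 = 1100 × 1555 mm.
Y1: ⌊1555/2⌋ × 1100 = 777 × 1100 mm
Y2: ⌊1100/2⌋ × 777 = 550 × 777 mm
Y3: ⌊777/2⌋ × 550 = 388 × 550 mm
Y4: ⌊550/2⌋ × 388 = 275 × 388 mm
Y5: ⌊388/2⌋ × 275 = 194 × 275 mm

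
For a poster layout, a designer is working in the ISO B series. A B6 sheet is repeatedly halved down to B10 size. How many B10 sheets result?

16

Each ISO step halves the sheet: 1 × B6 → 2 × B7 → 4 × B8 → 8 × B9 → …
From B6 to B10 is 4 halving steps: 2^4 = 16.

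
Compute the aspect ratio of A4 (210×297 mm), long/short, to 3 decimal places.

297 / 210 = 1.414
Matches √2 ≈ 1.414 — the ISO 216 defining ratio.

1.414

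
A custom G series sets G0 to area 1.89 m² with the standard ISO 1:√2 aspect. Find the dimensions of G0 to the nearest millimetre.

1156 × 1635 mm

Let the short side be w mm. Then w · w√2 = 1.89 m² = 1,890,000 mm².
w² = 1,890,000/√2, so w ≈ 1156.0 mm; long side = w√2 ≈ 1634.9 mm.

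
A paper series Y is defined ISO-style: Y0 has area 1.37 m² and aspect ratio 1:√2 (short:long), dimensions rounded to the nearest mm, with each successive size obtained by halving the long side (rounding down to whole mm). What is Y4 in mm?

Let Y0's short side be w mm. w · w√2 = 1.37 m² = 1,370,000 mm², so w ≈ 984.2 mm and w√2 ≈ 1391.9 mm → Y0 = 984 × 1392 mm.
Y1: ⌊1392/2⌋ × 984 = 696 × 984 mm
Y2: ⌊984/2⌋ × 696 = 492 × 696 mm
Y3: ⌊696/2⌋ × 492 = 348 × 492 mm
Y4: ⌊492/2⌋ × 348 = 246 × 348 mm

246 × 348 mm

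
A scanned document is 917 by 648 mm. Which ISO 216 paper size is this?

Aspect ratio 917/648 ≈ 1.415 — close to the ISO √2 ≈ 1.414.
In the C-series (envelope sizes, between A and B): C1 = 648 × 917 mm.

C1 (648 × 917 mm)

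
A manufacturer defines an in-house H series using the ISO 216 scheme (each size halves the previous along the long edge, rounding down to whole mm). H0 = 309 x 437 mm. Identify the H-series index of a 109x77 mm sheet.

H0: 309 × 437 mm
H1: 218 × 309 mm
H2: 154 × 218 mm
H3: 109 × 154 mm
H4: 77 × 109 mm
H5: 54 × 77 mm
→ matches H4.

H4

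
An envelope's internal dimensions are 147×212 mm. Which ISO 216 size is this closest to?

Aspect ratio 212/147 ≈ 1.442 (ISO target is √2 ≈ 1.414).
In the A-series (A0 area = 1 m²): A5 = 148 × 210 mm.
Off by 3 mm total — nearest standard size.

A5 (148 × 210 mm)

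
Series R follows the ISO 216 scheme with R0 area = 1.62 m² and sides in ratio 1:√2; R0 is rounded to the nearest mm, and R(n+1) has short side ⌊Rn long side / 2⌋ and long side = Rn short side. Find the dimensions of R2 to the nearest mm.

535 × 757 mm

Let R0's short side be w mm. w · w√2 = 1.62 m² = 1,620,000 mm², so w ≈ 1070.3 mm and w√2 ≈ 1513.6 mm → R0 = 1070 × 1514 mm.
R1: ⌊1514/2⌋ × 1070 = 757 × 1070 mm
R2: ⌊1070/2⌋ × 757 = 535 × 757 mm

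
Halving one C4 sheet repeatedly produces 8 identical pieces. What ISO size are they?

C7

8 = 2^3, so 3 halving steps.
C4 → C5 → … → C7 after 3 steps.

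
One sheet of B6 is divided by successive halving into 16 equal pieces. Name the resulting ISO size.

B10

16 = 2^4, so 4 halving steps.
B6 → B7 → … → B10 after 4 steps.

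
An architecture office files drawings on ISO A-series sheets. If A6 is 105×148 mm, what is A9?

37 × 52 mm

A7: ⌊148/2⌋ × 105 = 74 × 105 mm
A8: ⌊105/2⌋ × 74 = 52 × 74 mm
A9: ⌊74/2⌋ × 52 = 37 × 52 mm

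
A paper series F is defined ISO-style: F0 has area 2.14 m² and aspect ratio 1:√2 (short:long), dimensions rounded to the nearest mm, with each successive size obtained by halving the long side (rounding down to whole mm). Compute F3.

Let F0's short side be w mm. w · w√2 = 2.14 m² = 2,140,000 mm², so w ≈ 1230.1 mm and w√2 ≈ 1739.7 mm → F0 = 1230 × 1740 mm.
F1: ⌊1740/2⌋ × 1230 = 870 × 1230 mm
F2: ⌊1230/2⌋ × 870 = 615 × 870 mm
F3: ⌊870/2⌋ × 615 = 435 × 615 mm

435 × 615 mm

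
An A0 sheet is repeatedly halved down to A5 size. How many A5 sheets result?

32

A0 = 841 × 1189 mm; A5 = 148 × 210 mm.
Each halving step doubles the count; 5 steps from A0 to A5.
2^5 = 32.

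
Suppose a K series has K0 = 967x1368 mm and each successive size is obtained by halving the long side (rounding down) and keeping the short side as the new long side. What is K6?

K1: ⌊1368/2⌋ × 967 = 684 × 967 mm
K2: ⌊967/2⌋ × 684 = 483 × 684 mm
K3: ⌊684/2⌋ × 483 = 342 × 483 mm
K4: ⌊483/2⌋ × 342 = 241 × 342 mm
K5: ⌊342/2⌋ × 241 = 171 × 241 mm
K6: ⌊241/2⌋ × 171 = 120 × 171 mm

120 × 171 mm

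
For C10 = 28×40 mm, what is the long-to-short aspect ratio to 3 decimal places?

1.429

40 / 28 = 1.429
ISO 216 targets √2 ≈ 1.414; the +0.014 deviation is from mm rounding.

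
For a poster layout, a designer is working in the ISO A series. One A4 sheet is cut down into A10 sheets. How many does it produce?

64

A4 = 210 × 297 mm; A10 = 26 × 37 mm.
Each halving step doubles the count; 6 steps from A4 to A10.
2^6 = 64.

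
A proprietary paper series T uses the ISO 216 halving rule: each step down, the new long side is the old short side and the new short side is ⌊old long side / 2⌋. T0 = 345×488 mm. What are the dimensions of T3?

T1: ⌊488/2⌋ × 345 = 244 × 345 mm
T2: ⌊345/2⌋ × 244 = 172 × 244 mm
T3: ⌊244/2⌋ × 172 = 122 × 172 mm

122 × 172 mm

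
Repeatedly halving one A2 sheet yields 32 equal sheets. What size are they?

32 = 2^5, so 5 halving steps.
A2 → A3 → … → A7 after 5 steps.

A7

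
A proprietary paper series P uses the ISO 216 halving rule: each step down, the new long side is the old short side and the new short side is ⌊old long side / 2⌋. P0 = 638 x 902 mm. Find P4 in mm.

P1: ⌊902/2⌋ × 638 = 451 × 638 mm
P2: ⌊638/2⌋ × 451 = 319 × 451 mm
P3: ⌊451/2⌋ × 319 = 225 × 319 mm
P4: ⌊319/2⌋ × 225 = 159 × 225 mm

159 × 225 mm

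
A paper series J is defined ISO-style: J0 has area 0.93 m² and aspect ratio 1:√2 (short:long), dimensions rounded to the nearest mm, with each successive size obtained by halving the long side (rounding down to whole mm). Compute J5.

143 × 202 mm

Let J0's short side be w mm. w · w√2 = 0.93 m² = 930,000 mm², so w ≈ 810.9 mm and w√2 ≈ 1146.8 mm → J0 = 811 × 1147 mm.
J1: ⌊1147/2⌋ × 811 = 573 × 811 mm
J2: ⌊811/2⌋ × 573 = 405 × 573 mm
J3: ⌊573/2⌋ × 405 = 286 × 405 mm
J4: ⌊405/2⌋ × 286 = 202 × 286 mm
J5: ⌊286/2⌋ × 202 = 143 × 202 mm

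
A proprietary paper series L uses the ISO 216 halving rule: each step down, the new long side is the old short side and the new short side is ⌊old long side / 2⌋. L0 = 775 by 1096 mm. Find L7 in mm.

L1 = 548 × 775 mm (from L0 by 1 halving).
L2: ⌊775/2⌋ × 548 = 387 × 548 mm
L3: ⌊548/2⌋ × 387 = 274 × 387 mm
L4: ⌊387/2⌋ × 274 = 193 × 274 mm
L5: ⌊274/2⌋ × 193 = 137 × 193 mm
L6: ⌊193/2⌋ × 137 = 96 × 137 mm
L7: ⌊137/2⌋ × 96 = 68 × 96 mm

68 × 96 mm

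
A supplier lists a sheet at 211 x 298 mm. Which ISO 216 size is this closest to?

A4 (210 × 297 mm)

Aspect ratio 298/211 ≈ 1.412 — close to the ISO √2 ≈ 1.414.
In the A-series (A0 area = 1 m²): A4 = 210 × 297 mm.
Off by 2 mm total — nearest standard size.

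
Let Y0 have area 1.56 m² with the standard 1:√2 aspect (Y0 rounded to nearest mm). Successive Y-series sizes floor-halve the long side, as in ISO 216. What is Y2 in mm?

Let Y0's short side be w mm. w · w√2 = 1.56 m² = 1,560,000 mm², so w ≈ 1050.3 mm and w√2 ≈ 1485.3 mm → Y0 = 1050 × 1485 mm.
Y1: ⌊1485/2⌋ × 1050 = 742 × 1050 mm
Y2: ⌊1050/2⌋ × 742 = 525 × 742 mm

525 × 742 mm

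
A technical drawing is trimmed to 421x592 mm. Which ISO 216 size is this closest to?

Aspect ratio 592/421 ≈ 1.406 — close to the ISO √2 ≈ 1.414.
In the A-series (A0 area = 1 m²): A2 = 420 × 594 mm.
Off by 3 mm total — nearest standard size.

A2 (420 × 594 mm)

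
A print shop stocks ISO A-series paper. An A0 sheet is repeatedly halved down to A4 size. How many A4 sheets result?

16

Each ISO step halves the sheet: 1 × A0 → 2 × A1 → 4 × A2 → 8 × A3 → …
From A0 to A4 is 4 halving steps: 2^4 = 16.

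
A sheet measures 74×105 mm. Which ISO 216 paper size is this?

A7 (74 × 105 mm)

Aspect ratio 105/74 ≈ 1.419 — close to the ISO √2 ≈ 1.414.
In the A-series (A0 area = 1 m²): A7 = 74 × 105 mm.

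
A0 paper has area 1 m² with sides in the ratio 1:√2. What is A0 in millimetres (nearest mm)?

Let the short side be w mm. Then the long side is w√2 and w · w√2 = 10⁶ mm².
w² = 10⁶/√2, so w = 1000 / 2^(1/4) ≈ 840.9 mm; long side = 1000 · 2^(1/4) ≈ 1189.2 mm.

841 × 1189 mm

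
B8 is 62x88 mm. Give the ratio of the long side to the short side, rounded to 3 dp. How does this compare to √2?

88 / 62 = 1.419
ISO 216 targets √2 ≈ 1.414; the +0.005 deviation is from mm rounding.

1.419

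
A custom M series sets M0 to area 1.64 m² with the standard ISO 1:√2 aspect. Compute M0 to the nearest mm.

Let the short side be w mm. Then w · w√2 = 1.64 m² = 1,640,000 mm².
w² = 1,640,000/√2, so w ≈ 1076.9 mm; long side = w√2 ≈ 1522.9 mm.

1077 × 1523 mm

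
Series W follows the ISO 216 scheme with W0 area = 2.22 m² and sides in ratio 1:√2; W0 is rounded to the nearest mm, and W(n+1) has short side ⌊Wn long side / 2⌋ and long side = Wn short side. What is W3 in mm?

Let W0's short side be w mm. w · w√2 = 2.22 m² = 2,220,000 mm², so w ≈ 1252.9 mm and w√2 ≈ 1771.9 mm → W0 = 1253 × 1772 mm.
W1: ⌊1772/2⌋ × 1253 = 886 × 1253 mm
W2: ⌊1253/2⌋ × 886 = 626 × 886 mm
W3: ⌊886/2⌋ × 626 = 443 × 626 mm

443 × 626 mm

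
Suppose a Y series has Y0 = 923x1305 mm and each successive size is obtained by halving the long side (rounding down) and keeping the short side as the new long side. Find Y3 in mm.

326 × 461 mm

Y1: ⌊1305/2⌋ × 923 = 652 × 923 mm
Y2: ⌊923/2⌋ × 652 = 461 × 652 mm
Y3: ⌊652/2⌋ × 461 = 326 × 461 mm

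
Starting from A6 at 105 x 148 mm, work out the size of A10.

A7: ⌊148/2⌋ × 105 = 74 × 105 mm
A8: ⌊105/2⌋ × 74 = 52 × 74 mm
A9: ⌊74/2⌋ × 52 = 37 × 52 mm
A10: ⌊52/2⌋ × 37 = 26 × 37 mm

26 × 37 mm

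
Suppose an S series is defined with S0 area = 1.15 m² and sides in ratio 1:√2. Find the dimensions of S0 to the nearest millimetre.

902 × 1275 mm

Let the short side be w mm. Then w · w√2 = 1.15 m² = 1,150,000 mm².
w² = 1,150,000/√2, so w ≈ 901.8 mm; long side = w√2 ≈ 1275.3 mm.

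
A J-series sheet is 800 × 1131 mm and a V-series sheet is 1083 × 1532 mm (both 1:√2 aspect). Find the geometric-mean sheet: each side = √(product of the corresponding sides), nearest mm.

931 × 1316 mm

Short side: √(800 · 1083) = √866400 ≈ 930.8 → 931 mm
Long side: √(1131 · 1532) = √1732692 ≈ 1316.3 → 1316 mm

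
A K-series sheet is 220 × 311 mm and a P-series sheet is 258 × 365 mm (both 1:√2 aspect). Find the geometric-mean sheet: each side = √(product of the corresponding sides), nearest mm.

238 × 337 mm

Short side: √(220 · 258) = √56760 ≈ 238.2 → 238 mm
Long side: √(311 · 365) = √113515 ≈ 336.9 → 337 mm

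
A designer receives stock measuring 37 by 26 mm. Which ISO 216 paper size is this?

Aspect ratio 37/26 ≈ 1.423 — close to the ISO √2 ≈ 1.414.
In the A-series (A0 area = 1 m²): A10 = 26 × 37 mm.

A10 (26 × 37 mm)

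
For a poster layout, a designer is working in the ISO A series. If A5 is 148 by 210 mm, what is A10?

A6: ⌊210/2⌋ × 148 = 105 × 148 mm
A7: ⌊148/2⌋ × 105 = 74 × 105 mm
A8: ⌊105/2⌋ × 74 = 52 × 74 mm
A9: ⌊74/2⌋ × 52 = 37 × 52 mm
A10: ⌊52/2⌋ × 37 = 26 × 37 mm

26 × 37 mm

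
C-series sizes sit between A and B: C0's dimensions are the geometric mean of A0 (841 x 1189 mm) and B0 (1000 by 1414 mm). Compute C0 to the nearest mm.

917 × 1297 mm

Short: √(841 · 1000) = √841000 ≈ 917.1 mm.
Long: √(1189 · 1414) = √1681246 ≈ 1296.6 mm.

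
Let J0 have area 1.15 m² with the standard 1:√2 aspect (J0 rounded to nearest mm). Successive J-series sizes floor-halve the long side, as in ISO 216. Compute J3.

Let J0's short side be w mm. w · w√2 = 1.15 m² = 1,150,000 mm², so w ≈ 901.8 mm and w√2 ≈ 1275.3 mm → J0 = 902 × 1275 mm.
J1: ⌊1275/2⌋ × 902 = 637 × 902 mm
J2: ⌊902/2⌋ × 637 = 451 × 637 mm
J3: ⌊637/2⌋ × 451 = 318 × 451 mm

318 × 451 mm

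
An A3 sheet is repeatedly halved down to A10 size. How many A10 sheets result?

128

Each ISO step halves the sheet: 1 × A3 → 2 × A4 → 4 × A5 → 8 × A6 → …
From A3 to A10 is 7 halving steps: 2^7 = 128.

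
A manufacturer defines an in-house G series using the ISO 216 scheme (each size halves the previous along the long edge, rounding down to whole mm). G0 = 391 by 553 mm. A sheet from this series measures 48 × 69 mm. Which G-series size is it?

G6

G0: 391 × 553 mm
G1: 276 × 391 mm
G2: 195 × 276 mm
G3: 138 × 195 mm
G4: 97 × 138 mm
G5: 69 × 97 mm
G6: 48 × 69 mm
G7: 34 × 48 mm
→ matches G6.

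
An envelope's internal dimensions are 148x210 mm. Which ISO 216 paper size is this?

Aspect ratio 210/148 ≈ 1.419 — close to the ISO √2 ≈ 1.414.
In the A-series (A0 area = 1 m²): A5 = 148 × 210 mm.

A5 (148 × 210 mm)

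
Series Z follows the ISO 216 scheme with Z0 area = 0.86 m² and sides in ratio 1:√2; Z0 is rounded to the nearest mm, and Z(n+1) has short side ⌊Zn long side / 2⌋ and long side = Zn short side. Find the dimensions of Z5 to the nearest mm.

Let Z0's short side be w mm. w · w√2 = 0.86 m² = 860,000 mm², so w ≈ 779.8 mm and w√2 ≈ 1102.8 mm → Z0 = 780 × 1103 mm.
Z1: ⌊1103/2⌋ × 780 = 551 × 780 mm
Z2: ⌊780/2⌋ × 551 = 390 × 551 mm
Z3: ⌊551/2⌋ × 390 = 275 × 390 mm
Z4: ⌊390/2⌋ × 275 = 195 × 275 mm
Z5: ⌊275/2⌋ × 195 = 137 × 195 mm

137 × 195 mm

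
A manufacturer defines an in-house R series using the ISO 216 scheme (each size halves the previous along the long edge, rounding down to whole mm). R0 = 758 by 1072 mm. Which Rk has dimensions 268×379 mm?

R0: 758 × 1072 mm
R1: 536 × 758 mm
R2: 379 × 536 mm
R3: 268 × 379 mm
R4: 189 × 268 mm
→ matches R3.

R3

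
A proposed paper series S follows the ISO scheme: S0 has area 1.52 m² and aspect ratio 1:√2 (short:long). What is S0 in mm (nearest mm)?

Let the short side be w mm. Then w · w√2 = 1.52 m² = 1,520,000 mm².
w² = 1,520,000/√2, so w ≈ 1036.7 mm; long side = w√2 ≈ 1466.2 mm.

1037 × 1466 mm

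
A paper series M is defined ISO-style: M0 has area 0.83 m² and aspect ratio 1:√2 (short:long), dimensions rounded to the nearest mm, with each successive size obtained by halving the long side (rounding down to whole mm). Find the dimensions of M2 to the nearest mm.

Let M0's short side be w mm. w · w√2 = 0.83 m² = 830,000 mm², so w ≈ 766.1 mm and w√2 ≈ 1083.4 mm → M0 = 766 × 1083 mm.
M1: ⌊1083/2⌋ × 766 = 541 × 766 mm
M2: ⌊766/2⌋ × 541 = 383 × 541 mm

383 × 541 mm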